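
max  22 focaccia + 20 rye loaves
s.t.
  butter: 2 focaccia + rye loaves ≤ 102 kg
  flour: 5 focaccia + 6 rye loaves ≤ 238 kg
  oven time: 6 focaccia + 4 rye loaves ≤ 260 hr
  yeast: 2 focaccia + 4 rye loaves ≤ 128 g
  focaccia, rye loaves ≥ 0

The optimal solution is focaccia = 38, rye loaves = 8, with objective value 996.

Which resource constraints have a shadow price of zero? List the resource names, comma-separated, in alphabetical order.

butter: 84/102 (slack 18)
flour: 238/238 (binding)
oven time: 260/260 (binding)
yeast: 108/128 (slack 20)
By complementary slackness, a constraint with positive slack has shadow price 0 → butter, yeast.

butter, yeast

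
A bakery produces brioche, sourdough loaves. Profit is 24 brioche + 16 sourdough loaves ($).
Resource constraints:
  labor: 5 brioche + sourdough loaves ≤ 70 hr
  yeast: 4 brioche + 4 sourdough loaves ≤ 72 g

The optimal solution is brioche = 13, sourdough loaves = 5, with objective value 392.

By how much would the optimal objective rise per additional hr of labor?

2

At the optimum: labor uses 70 of 70 (binding); yeast uses 72 of 72 (binding).
Dual feasibility on the basic columns requires 5·y_labor + 4·y_yeast = 24, 1·y_labor + 4·y_yeast = 16.
Solving: y_labor = 2, y_yeast = 3.5.
Shadow price of labor = 2.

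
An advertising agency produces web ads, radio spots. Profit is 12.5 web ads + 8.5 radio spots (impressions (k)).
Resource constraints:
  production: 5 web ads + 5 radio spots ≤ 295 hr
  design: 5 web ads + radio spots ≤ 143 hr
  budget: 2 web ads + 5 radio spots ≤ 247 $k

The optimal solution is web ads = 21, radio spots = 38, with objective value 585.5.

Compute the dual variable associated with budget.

0

Check each constraint at x*: production 295/295 (tight); design 143/143 (tight); budget 232/247 (slack 15).
Since budget is not tight, its dual is 0.
The binding rows give the dual system: 5·y_production + 5·y_design = 12.5 and 5·y_production + 1·y_design = 8.5.
Solving: y_production = 1.5, y_design = 1.
Shadow price of budget = 0.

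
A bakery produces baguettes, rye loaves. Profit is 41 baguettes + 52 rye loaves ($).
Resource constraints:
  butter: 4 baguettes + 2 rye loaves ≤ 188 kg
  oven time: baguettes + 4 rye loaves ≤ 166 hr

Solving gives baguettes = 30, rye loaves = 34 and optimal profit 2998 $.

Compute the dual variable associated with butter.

Check each constraint at x*: butter 188/188 (tight); oven time 166/166 (tight).
From A_Bᵀ y = c: 4·y_butter + 1·y_oven time = 41; 2·y_butter + 4·y_oven time = 52.
→ y_butter = 8 and y_oven time = 9.
Shadow price of butter = 8.

8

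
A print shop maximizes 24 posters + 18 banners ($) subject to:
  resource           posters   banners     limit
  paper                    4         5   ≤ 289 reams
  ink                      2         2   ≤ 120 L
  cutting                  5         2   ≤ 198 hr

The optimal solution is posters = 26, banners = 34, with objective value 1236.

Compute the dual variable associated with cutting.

Binding: ink and cutting. Non-binding: paper (15 unused).
Slack constraints have shadow price 0 (complementary slackness).
From A_Bᵀ y = c: 2·y_ink + 5·y_cutting = 24; 2·y_ink + 2·y_cutting = 18.
→ y_ink = 7 and y_cutting = 2.
Shadow price of cutting = 2.

2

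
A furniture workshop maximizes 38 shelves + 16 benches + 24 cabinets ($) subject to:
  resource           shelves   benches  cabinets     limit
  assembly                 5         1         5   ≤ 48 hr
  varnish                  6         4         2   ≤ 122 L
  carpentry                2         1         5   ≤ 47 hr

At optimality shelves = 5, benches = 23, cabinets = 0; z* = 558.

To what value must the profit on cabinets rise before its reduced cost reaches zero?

26

At the optimum: assembly uses 48 of 48 (binding); varnish uses 122 of 122 (binding); carpentry uses 33 of 47 (slack = 14).
By complementary slackness, y = 0 for the non-binding constraint.
Dual feasibility on the basic columns requires 5·y_assembly + 6·y_varnish = 38, 1·y_assembly + 4·y_varnish = 16.
This yields shadow prices y_assembly = 4, y_varnish = 3.
cabinets enters the basis when its profit ≥ yᵀa₃ = 4·5 + 3·2 = 26.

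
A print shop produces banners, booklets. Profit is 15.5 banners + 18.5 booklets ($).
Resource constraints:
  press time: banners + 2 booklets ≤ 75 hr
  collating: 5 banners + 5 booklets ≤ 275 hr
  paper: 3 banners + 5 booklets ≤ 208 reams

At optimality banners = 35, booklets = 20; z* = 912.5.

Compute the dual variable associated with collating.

Check each constraint at x*: press time 75/75 (tight); collating 275/275 (tight); paper 205/208 (slack 3).
Slack constraints have shadow price 0 (complementary slackness).
Dual feasibility on the basic columns requires 1·y_press time + 5·y_collating = 15.5, 2·y_press time + 5·y_collating = 18.5.
This yields shadow prices y_press time = 3, y_collating = 2.5.
Shadow price of collating = 2.5.

2.5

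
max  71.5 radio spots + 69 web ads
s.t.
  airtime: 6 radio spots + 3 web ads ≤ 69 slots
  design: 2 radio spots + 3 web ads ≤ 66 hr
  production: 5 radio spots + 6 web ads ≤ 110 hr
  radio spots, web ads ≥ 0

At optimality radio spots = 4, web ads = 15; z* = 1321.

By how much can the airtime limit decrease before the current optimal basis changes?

Binding constraints: airtime, production. The basis is B = [[6,3],[5,6]] with det 21.
Per unit decrease in airtime, x* moves by d = (-0.2857, 0.2381).
The basis stays optimal until radio spots reaches 0; allowable decrease = 14 slots.

14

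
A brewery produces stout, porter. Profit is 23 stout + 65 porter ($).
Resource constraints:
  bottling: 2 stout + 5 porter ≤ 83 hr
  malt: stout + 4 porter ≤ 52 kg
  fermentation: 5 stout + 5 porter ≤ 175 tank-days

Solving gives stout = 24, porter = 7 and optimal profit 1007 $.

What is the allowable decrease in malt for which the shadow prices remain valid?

4

Binding constraints: bottling, malt. The basis is B = [[2,5],[1,4]] with det 3.
Per unit decrease in malt, x* moves by d = (1.6667, -0.6667).
The basis stays optimal until fermentation becomes binding; allowable decrease = 4 kg.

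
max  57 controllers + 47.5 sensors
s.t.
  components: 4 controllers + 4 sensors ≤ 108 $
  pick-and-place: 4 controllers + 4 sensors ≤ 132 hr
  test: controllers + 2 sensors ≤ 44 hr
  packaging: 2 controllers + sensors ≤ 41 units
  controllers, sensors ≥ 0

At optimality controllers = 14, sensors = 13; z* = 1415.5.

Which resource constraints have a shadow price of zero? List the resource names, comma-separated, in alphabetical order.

components: 108/108 (binding)
pick-and-place: 108/132 (slack 24)
test: 40/44 (slack 4)
packaging: 41/41 (binding)
By complementary slackness, a constraint with positive slack has shadow price 0 → pick-and-place, test.

pick-and-place, test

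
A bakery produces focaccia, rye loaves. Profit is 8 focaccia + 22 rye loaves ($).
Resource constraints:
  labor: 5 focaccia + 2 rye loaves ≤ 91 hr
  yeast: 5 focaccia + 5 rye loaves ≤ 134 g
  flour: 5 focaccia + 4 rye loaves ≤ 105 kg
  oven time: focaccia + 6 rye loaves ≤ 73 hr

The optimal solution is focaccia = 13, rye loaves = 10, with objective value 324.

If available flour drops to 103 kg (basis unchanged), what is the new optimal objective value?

322

Binding: flour and oven time. Non-binding: labor (6 unused), yeast (19 unused).
By complementary slackness, y = 0 for the non-binding constraints.
From A_Bᵀ y = c: 5·y_flour + 1·y_oven time = 8; 4·y_flour + 6·y_oven time = 22.
Solving: y_flour = 1, y_oven time = 3.
Δz = y_flour·Δb = 1 × (-2) = -2, so new z* = 324 − 2 = 322.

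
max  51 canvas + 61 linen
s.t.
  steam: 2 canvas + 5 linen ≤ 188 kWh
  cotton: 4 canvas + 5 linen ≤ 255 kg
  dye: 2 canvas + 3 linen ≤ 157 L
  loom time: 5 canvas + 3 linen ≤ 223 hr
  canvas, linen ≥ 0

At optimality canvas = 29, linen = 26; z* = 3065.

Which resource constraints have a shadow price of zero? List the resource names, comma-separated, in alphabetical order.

steam: 188/188 (binding)
cotton: 246/255 (slack 9)
dye: 136/157 (slack 21)
loom time: 223/223 (binding)
By complementary slackness, a constraint with positive slack has shadow price 0 → cotton, dye.

cotton, dye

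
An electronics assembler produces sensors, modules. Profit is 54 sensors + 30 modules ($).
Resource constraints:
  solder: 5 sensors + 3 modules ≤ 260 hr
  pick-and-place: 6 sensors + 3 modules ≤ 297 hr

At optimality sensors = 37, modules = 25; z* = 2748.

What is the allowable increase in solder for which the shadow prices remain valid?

37

Binding constraints: solder, pick-and-place. The basis is B = [[5,3],[6,3]] with det -3.
Per unit increase in solder, x* moves by d = (-1, 2).
The basis stays optimal until sensors reaches 0; allowable increase = 37 hr.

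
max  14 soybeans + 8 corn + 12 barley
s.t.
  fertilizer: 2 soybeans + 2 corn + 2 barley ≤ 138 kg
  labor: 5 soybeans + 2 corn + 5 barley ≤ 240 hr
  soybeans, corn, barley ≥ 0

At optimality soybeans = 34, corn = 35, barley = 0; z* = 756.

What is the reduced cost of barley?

Both fertilizer and labor are binding at x*.
From A_Bᵀ y = c: 2·y_fertilizer + 5·y_labor = 14; 2·y_fertilizer + 2·y_labor = 8.
This yields shadow prices y_fertilizer = 2, y_labor = 2.
Reduced cost of barley: c₃ − yᵀa₃ = 12 − (2·2 + 2·5) = 12 − 14 = -2.

-2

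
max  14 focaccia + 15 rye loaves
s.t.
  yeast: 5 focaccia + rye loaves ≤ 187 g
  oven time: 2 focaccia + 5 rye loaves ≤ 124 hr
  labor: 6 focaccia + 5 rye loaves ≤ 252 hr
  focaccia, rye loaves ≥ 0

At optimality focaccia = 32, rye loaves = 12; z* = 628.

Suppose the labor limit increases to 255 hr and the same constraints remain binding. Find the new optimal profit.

Check each constraint at x*: yeast 172/187 (slack 15); oven time 124/124 (tight); labor 252/252 (tight).
Slack constraints have shadow price 0 (complementary slackness).
Dual feasibility on the basic columns requires 2·y_oven time + 6·y_labor = 14, 5·y_oven time + 5·y_labor = 15.
→ y_oven time = 1 and y_labor = 2.
Δz = y_labor·Δb = 2 × (3) = 6, so new z* = 628 + 6 = 634.

634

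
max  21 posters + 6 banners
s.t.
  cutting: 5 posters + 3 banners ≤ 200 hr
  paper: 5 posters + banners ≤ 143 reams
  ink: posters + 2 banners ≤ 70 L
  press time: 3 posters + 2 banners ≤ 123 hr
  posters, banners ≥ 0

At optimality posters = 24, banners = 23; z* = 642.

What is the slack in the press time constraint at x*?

press time used = 3·24 + 2·23 = 118; slack = 123 − 118 = 5.

5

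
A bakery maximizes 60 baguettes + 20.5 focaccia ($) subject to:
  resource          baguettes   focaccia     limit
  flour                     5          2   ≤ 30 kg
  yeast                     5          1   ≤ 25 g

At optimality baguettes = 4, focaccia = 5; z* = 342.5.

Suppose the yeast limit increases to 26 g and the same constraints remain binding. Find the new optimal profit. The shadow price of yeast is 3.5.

Δb = 1, so new z* = 342.5 + (3.5)·(1) = 342.5 + 3.5 = 346.

346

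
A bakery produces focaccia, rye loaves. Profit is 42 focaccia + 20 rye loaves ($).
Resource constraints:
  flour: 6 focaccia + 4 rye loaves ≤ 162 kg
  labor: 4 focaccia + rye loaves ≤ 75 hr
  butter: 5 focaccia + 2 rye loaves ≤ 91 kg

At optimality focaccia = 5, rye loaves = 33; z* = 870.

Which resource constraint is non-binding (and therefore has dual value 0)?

labor

flour: 162/162 (binding)
labor: 53/75 (slack 22)
butter: 91/91 (binding)
By complementary slackness, a constraint with positive slack has shadow price 0 → labor.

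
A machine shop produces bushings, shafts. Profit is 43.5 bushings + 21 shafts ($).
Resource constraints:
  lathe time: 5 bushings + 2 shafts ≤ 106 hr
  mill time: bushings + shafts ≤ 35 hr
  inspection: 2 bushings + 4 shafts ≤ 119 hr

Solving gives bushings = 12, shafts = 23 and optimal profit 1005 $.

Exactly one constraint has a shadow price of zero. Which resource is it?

lathe time: 106/106 (binding)
mill time: 35/35 (binding)
inspection: 116/119 (slack 3)
By complementary slackness, a constraint with positive slack has shadow price 0 → inspection.

inspection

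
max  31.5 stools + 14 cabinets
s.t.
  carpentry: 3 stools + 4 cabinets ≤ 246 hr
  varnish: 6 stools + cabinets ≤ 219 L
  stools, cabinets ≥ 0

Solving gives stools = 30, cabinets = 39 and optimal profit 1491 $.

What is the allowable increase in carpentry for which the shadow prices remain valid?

Binding constraints: carpentry, varnish. The basis is B = [[3,4],[6,1]] with det -21.
Per unit increase in carpentry, x* moves by d = (-0.0476, 0.2857).
The basis stays optimal until stools reaches 0; allowable increase = 630 hr.

630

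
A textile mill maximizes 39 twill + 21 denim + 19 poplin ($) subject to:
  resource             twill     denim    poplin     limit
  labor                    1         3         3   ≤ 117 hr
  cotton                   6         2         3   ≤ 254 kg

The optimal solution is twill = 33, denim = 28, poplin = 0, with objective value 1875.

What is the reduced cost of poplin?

-8

At the optimum: labor uses 117 of 117 (binding); cotton uses 254 of 254 (binding).
From A_Bᵀ y = c: 1·y_labor + 6·y_cotton = 39; 3·y_labor + 2·y_cotton = 21.
This yields shadow prices y_labor = 3, y_cotton = 6.
Reduced cost of poplin: c₃ − yᵀa₃ = 19 − (3·3 + 6·3) = 19 − 27 = -8.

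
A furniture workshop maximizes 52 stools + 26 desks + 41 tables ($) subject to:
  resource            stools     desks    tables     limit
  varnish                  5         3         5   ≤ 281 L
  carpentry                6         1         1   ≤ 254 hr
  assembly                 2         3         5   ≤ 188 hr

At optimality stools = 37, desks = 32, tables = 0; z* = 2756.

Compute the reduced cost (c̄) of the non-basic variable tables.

-1

At the optimum: varnish uses 281 of 281 (binding); carpentry uses 254 of 254 (binding); assembly uses 170 of 188 (slack = 18).
Slack constraints have shadow price 0 (complementary slackness).
Dual feasibility on the basic columns requires 5·y_varnish + 6·y_carpentry = 52, 3·y_varnish + 1·y_carpentry = 26.
This yields shadow prices y_varnish = 8, y_carpentry = 2.
Reduced cost of tables: c₃ − yᵀa₃ = 41 − (8·5 + 2·1) = 41 − 42 = -1.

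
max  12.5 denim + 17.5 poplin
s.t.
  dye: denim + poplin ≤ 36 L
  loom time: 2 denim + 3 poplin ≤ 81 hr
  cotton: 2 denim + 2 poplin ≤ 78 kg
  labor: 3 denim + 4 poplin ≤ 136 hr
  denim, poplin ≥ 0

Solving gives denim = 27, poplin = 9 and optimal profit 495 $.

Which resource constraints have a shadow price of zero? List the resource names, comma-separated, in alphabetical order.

dye: 36/36 (binding)
loom time: 81/81 (binding)
cotton: 72/78 (slack 6)
labor: 117/136 (slack 19)
By complementary slackness, a constraint with positive slack has shadow price 0 → cotton, labor.

cotton, labor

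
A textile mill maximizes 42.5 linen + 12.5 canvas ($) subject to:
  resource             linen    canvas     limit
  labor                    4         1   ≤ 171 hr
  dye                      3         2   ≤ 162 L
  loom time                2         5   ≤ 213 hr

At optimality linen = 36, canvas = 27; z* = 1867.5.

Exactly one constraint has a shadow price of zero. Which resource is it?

loom time

labor: 171/171 (binding)
dye: 162/162 (binding)
loom time: 207/213 (slack 6)
By complementary slackness, a constraint with positive slack has shadow price 0 → loom time.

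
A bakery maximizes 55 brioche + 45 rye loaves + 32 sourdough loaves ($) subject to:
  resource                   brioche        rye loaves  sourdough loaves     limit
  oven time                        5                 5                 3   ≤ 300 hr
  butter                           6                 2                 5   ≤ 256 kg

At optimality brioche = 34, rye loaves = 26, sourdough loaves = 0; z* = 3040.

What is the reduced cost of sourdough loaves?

-4.5

Check each constraint at x*: oven time 300/300 (tight); butter 256/256 (tight).
The binding rows give the dual system: 5·y_oven time + 6·y_butter = 55 and 5·y_oven time + 2·y_butter = 45.
→ y_oven time = 8 and y_butter = 2.5.
Reduced cost of sourdough loaves: c₃ − yᵀa₃ = 32 − (8·3 + 2.5·5) = 32 − 36.5 = -4.5.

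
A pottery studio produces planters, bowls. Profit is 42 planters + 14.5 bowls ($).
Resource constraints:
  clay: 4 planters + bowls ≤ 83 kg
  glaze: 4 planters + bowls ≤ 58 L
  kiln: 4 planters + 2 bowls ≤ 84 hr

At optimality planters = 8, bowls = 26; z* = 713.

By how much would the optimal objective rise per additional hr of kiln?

Check each constraint at x*: clay 58/83 (slack 25); glaze 58/58 (tight); kiln 84/84 (tight).
By complementary slackness, y = 0 for the non-binding constraint.
The binding rows give the dual system: 4·y_glaze + 4·y_kiln = 42 and 1·y_glaze + 2·y_kiln = 14.5.
→ y_glaze = 6.5 and y_kiln = 4.
Shadow price of kiln = 4.

4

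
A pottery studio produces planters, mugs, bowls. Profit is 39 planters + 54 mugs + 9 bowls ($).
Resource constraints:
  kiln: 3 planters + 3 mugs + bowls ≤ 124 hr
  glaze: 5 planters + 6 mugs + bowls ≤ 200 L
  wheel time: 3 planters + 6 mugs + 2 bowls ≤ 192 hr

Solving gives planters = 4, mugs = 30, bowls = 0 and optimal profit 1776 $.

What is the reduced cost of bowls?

-3

At the optimum: kiln uses 102 of 124 (slack = 22); glaze uses 200 of 200 (binding); wheel time uses 192 of 192 (binding).
Slack constraints have shadow price 0 (complementary slackness).
The binding rows give the dual system: 5·y_glaze + 3·y_wheel time = 39 and 6·y_glaze + 6·y_wheel time = 54.
This yields shadow prices y_glaze = 6, y_wheel time = 3.
Reduced cost of bowls: c₃ − yᵀa₃ = 9 − (6·1 + 3·2) = 9 − 12 = -3.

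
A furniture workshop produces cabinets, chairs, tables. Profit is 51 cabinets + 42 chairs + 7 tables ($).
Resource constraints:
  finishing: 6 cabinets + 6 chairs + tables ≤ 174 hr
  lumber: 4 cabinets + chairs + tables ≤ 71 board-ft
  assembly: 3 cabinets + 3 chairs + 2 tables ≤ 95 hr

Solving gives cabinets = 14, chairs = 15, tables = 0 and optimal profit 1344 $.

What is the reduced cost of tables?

At the optimum: finishing uses 174 of 174 (binding); lumber uses 71 of 71 (binding); assembly uses 87 of 95 (slack = 8).
Since assembly is not tight, its dual is 0.
Dual feasibility on the basic columns requires 6·y_finishing + 4·y_lumber = 51, 6·y_finishing + 1·y_lumber = 42.
Solving: y_finishing = 6.5, y_lumber = 3.
Reduced cost of tables: c₃ − yᵀa₃ = 7 − (6.5·1 + 3·1) = 7 − 9.5 = -2.5.

-2.5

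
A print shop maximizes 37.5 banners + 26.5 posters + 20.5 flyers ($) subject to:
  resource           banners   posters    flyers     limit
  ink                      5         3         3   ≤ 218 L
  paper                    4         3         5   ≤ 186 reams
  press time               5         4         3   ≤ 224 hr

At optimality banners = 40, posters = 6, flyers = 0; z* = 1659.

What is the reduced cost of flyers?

At the optimum: ink uses 218 of 218 (binding); paper uses 178 of 186 (slack = 8); press time uses 224 of 224 (binding).
Slack constraints have shadow price 0 (complementary slackness).
The binding rows give the dual system: 5·y_ink + 5·y_press time = 37.5 and 3·y_ink + 4·y_press time = 26.5.
→ y_ink = 3.5 and y_press time = 4.
Reduced cost of flyers: c₃ − yᵀa₃ = 20.5 − (3.5·3 + 4·3) = 20.5 − 22.5 = -2.

-2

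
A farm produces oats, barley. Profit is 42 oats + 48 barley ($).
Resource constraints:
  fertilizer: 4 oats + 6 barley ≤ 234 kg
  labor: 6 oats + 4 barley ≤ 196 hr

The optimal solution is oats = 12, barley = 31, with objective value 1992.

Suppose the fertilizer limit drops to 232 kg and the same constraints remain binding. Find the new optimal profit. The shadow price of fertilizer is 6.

Δb = -2, so new z* = 1992 + (6)·(-2) = 1992 − 12 = 1980.

1980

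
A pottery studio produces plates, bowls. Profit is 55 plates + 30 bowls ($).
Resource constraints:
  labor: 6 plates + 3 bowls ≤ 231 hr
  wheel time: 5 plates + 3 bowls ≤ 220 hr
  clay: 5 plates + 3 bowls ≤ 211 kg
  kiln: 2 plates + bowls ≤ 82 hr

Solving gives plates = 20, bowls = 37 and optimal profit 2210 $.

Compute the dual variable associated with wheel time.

At the optimum: labor uses 231 of 231 (binding); wheel time uses 211 of 220 (slack = 9); clay uses 211 of 211 (binding); kiln uses 77 of 82 (slack = 5).
Since wheel time, kiln are not tight, their duals are 0.
Dual feasibility on the basic columns requires 6·y_labor + 5·y_clay = 55, 3·y_labor + 3·y_clay = 30.
This yields shadow prices y_labor = 5, y_clay = 5.
Shadow price of wheel time = 0.

0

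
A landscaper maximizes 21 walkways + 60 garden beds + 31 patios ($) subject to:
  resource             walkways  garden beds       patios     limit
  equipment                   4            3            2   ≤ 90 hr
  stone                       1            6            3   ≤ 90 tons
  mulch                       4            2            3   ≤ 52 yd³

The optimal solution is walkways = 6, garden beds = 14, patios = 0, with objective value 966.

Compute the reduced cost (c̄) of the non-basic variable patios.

-5

Check each constraint at x*: equipment 66/90 (slack 24); stone 90/90 (tight); mulch 52/52 (tight).
By complementary slackness, y = 0 for the non-binding constraint.
Dual feasibility on the basic columns requires 1·y_stone + 4·y_mulch = 21, 6·y_stone + 2·y_mulch = 60.
→ y_stone = 9 and y_mulch = 3.
Reduced cost of patios: c₃ − yᵀa₃ = 31 − (9·3 + 3·3) = 31 − 36 = -5.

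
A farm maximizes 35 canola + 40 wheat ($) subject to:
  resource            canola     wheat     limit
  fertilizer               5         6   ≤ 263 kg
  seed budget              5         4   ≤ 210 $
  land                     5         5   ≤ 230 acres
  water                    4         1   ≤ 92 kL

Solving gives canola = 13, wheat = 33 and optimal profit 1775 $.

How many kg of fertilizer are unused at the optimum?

fertilizer used = 5·13 + 6·33 = 263; slack = 263 − 263 = 0.

0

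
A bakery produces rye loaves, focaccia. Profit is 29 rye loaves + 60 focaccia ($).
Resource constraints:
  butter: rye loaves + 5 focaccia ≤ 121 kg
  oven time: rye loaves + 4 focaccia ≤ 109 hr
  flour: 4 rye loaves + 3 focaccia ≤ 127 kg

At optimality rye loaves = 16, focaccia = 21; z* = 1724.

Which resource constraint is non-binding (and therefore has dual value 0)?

oven time

butter: 121/121 (binding)
oven time: 100/109 (slack 9)
flour: 127/127 (binding)
By complementary slackness, a constraint with positive slack has shadow price 0 → oven time.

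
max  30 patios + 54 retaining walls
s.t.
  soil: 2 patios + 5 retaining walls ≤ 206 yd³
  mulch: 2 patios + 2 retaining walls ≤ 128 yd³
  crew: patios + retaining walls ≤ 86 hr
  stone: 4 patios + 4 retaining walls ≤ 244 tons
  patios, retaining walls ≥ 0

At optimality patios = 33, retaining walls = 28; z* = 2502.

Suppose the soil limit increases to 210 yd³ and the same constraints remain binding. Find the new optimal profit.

2534

At the optimum: soil uses 206 of 206 (binding); mulch uses 122 of 128 (slack = 6); crew uses 61 of 86 (slack = 25); stone uses 244 of 244 (binding).
Slack constraints have shadow price 0 (complementary slackness).
The binding rows give the dual system: 2·y_soil + 4·y_stone = 30 and 5·y_soil + 4·y_stone = 54.
This yields shadow prices y_soil = 8, y_stone = 3.5.
Δz = y_soil·Δb = 8 × (4) = 32, so new z* = 2502 + 32 = 2534.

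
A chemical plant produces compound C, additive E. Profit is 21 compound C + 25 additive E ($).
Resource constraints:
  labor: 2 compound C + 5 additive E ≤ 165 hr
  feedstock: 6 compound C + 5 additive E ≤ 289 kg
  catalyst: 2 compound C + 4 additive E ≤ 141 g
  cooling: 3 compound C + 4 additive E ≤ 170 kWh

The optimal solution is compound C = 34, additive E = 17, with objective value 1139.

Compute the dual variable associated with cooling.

5

Binding: feedstock and cooling. Non-binding: labor (12 unused), catalyst (5 unused).
Since labor, catalyst are not tight, their duals are 0.
Dual feasibility on the basic columns requires 6·y_feedstock + 3·y_cooling = 21, 5·y_feedstock + 4·y_cooling = 25.
Solving: y_feedstock = 1, y_cooling = 5.
Shadow price of cooling = 5.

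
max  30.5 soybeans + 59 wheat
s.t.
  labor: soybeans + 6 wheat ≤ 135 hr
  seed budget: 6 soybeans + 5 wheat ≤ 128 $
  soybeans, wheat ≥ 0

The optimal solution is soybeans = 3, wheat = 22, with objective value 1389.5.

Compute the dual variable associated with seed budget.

4

Check each constraint at x*: labor 135/135 (tight); seed budget 128/128 (tight).
Dual feasibility on the basic columns requires 1·y_labor + 6·y_seed budget = 30.5, 6·y_labor + 5·y_seed budget = 59.
This yields shadow prices y_labor = 6.5, y_seed budget = 4.
Shadow price of seed budget = 4.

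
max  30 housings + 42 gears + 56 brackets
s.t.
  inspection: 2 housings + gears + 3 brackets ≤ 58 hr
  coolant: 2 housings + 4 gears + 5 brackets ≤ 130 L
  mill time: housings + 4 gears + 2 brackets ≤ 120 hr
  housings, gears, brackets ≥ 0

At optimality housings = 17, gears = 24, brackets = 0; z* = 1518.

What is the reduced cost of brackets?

Check each constraint at x*: inspection 58/58 (tight); coolant 130/130 (tight); mill time 113/120 (slack 7).
Since mill time is not tight, its dual is 0.
From A_Bᵀ y = c: 2·y_inspection + 2·y_coolant = 30; 1·y_inspection + 4·y_coolant = 42.
Solving: y_inspection = 6, y_coolant = 9.
Reduced cost of brackets: c₃ − yᵀa₃ = 56 − (6·3 + 9·5) = 56 − 63 = -7.

-7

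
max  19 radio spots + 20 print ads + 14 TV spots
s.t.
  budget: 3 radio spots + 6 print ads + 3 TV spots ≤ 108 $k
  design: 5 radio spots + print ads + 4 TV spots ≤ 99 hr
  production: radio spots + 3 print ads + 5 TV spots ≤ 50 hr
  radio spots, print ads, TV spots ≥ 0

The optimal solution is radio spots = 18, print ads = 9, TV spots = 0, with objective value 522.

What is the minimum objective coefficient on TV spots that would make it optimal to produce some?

Check each constraint at x*: budget 108/108 (tight); design 99/99 (tight); production 45/50 (slack 5).
By complementary slackness, y = 0 for the non-binding constraint.
The binding rows give the dual system: 3·y_budget + 5·y_design = 19 and 6·y_budget + 1·y_design = 20.
This yields shadow prices y_budget = 3, y_design = 2.
TV spots enters the basis when its profit ≥ yᵀa₃ = 3·3 + 2·4 = 17.

17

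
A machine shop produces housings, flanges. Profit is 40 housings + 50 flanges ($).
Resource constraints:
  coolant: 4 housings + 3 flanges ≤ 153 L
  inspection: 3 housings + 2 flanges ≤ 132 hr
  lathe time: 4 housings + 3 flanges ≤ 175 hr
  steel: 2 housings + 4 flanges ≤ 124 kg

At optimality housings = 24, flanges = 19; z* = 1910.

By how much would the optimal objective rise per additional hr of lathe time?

0

At the optimum: coolant uses 153 of 153 (binding); inspection uses 110 of 132 (slack = 22); lathe time uses 153 of 175 (slack = 22); steel uses 124 of 124 (binding).
By complementary slackness, y = 0 for the non-binding constraints.
The binding rows give the dual system: 4·y_coolant + 2·y_steel = 40 and 3·y_coolant + 4·y_steel = 50.
This yields shadow prices y_coolant = 6, y_steel = 8.
Shadow price of lathe time = 0.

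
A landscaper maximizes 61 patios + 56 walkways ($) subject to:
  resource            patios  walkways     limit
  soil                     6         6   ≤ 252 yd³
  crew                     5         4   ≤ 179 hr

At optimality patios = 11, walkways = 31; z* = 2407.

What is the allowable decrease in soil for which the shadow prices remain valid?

37.2

Binding constraints: soil, crew. The basis is B = [[6,6],[5,4]] with det -6.
Per unit decrease in soil, x* moves by d = (0.6667, -0.8333).
The basis stays optimal until walkways reaches 0; allowable decrease = 37.2 yd³.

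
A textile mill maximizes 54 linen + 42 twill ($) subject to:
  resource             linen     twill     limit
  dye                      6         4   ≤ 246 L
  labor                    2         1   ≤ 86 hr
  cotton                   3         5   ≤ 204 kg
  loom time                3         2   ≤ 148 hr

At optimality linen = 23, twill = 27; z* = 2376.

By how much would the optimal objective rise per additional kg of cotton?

2

At the optimum: dye uses 246 of 246 (binding); labor uses 73 of 86 (slack = 13); cotton uses 204 of 204 (binding); loom time uses 123 of 148 (slack = 25).
By complementary slackness, y = 0 for the non-binding constraints.
From A_Bᵀ y = c: 6·y_dye + 3·y_cotton = 54; 4·y_dye + 5·y_cotton = 42.
→ y_dye = 8 and y_cotton = 2.
Shadow price of cotton = 2.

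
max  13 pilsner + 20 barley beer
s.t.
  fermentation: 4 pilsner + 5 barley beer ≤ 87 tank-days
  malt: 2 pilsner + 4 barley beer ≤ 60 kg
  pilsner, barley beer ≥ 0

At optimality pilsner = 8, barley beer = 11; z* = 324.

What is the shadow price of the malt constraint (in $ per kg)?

Check each constraint at x*: fermentation 87/87 (tight); malt 60/60 (tight).
The binding rows give the dual system: 4·y_fermentation + 2·y_malt = 13 and 5·y_fermentation + 4·y_malt = 20.
This yields shadow prices y_fermentation = 2, y_malt = 2.5.
Shadow price of malt = 2.5.

2.5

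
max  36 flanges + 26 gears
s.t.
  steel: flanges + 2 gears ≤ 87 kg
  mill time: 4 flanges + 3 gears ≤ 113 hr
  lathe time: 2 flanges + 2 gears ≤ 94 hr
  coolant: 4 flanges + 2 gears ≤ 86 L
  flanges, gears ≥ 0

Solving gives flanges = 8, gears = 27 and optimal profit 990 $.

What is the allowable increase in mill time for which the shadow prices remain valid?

16

Binding constraints: mill time, coolant. The basis is B = [[4,3],[4,2]] with det -4.
Per unit increase in mill time, x* moves by d = (-0.5, 1).
The basis stays optimal until flanges reaches 0; allowable increase = 16 hr.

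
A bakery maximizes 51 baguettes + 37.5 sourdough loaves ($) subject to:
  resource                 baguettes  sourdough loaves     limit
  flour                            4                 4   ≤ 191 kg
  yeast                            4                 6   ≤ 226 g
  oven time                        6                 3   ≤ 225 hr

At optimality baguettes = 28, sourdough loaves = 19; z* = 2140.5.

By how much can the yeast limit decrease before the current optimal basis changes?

Binding constraints: yeast, oven time. The basis is B = [[4,6],[6,3]] with det -24.
Per unit decrease in yeast, x* moves by d = (0.125, -0.25).
The basis stays optimal until sourdough loaves reaches 0; allowable decrease = 76 g.

76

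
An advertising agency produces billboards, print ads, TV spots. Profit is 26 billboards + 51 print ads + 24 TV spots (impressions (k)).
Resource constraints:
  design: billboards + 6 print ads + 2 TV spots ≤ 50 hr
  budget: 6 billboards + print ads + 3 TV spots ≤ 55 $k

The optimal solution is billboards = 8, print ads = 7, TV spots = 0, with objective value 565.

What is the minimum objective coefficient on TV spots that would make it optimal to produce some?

25

Both design and budget are binding at x*.
The binding rows give the dual system: 1·y_design + 6·y_budget = 26 and 6·y_design + 1·y_budget = 51.
Solving: y_design = 8, y_budget = 3.
TV spots enters the basis when its profit ≥ yᵀa₃ = 8·2 + 3·3 = 25.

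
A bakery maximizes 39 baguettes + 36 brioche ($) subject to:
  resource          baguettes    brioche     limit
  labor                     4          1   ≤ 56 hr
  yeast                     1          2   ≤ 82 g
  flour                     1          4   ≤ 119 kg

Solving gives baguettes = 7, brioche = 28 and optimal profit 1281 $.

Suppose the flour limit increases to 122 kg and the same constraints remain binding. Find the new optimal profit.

1302

At the optimum: labor uses 56 of 56 (binding); yeast uses 63 of 82 (slack = 19); flour uses 119 of 119 (binding).
Slack constraints have shadow price 0 (complementary slackness).
Dual feasibility on the basic columns requires 4·y_labor + 1·y_flour = 39, 1·y_labor + 4·y_flour = 36.
→ y_labor = 8 and y_flour = 7.
Δz = y_flour·Δb = 7 × (3) = 21, so new z* = 1281 + 21 = 1302.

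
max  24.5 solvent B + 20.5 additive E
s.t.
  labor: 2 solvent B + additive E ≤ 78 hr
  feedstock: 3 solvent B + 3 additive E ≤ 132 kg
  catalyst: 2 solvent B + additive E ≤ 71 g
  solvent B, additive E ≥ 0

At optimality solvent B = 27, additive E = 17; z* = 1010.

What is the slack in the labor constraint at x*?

7

labor used = 2·27 + 1·17 = 71; slack = 78 − 71 = 7.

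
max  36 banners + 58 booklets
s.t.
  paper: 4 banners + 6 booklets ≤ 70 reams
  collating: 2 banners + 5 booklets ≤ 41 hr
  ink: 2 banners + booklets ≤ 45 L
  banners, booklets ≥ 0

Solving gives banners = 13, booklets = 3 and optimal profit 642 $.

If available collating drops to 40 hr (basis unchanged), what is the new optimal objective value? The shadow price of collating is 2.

640

Δb = -1, so new z* = 642 + (2)·(-1) = 642 − 2 = 640.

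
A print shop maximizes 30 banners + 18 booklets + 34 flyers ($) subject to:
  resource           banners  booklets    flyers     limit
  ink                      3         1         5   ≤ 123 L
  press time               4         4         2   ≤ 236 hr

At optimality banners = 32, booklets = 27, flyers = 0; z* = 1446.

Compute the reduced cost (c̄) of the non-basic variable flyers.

At the optimum: ink uses 123 of 123 (binding); press time uses 236 of 236 (binding).
From A_Bᵀ y = c: 3·y_ink + 4·y_press time = 30; 1·y_ink + 4·y_press time = 18.
→ y_ink = 6 and y_press time = 3.
Reduced cost of flyers: c₃ − yᵀa₃ = 34 − (6·5 + 3·2) = 34 − 36 = -2.

-2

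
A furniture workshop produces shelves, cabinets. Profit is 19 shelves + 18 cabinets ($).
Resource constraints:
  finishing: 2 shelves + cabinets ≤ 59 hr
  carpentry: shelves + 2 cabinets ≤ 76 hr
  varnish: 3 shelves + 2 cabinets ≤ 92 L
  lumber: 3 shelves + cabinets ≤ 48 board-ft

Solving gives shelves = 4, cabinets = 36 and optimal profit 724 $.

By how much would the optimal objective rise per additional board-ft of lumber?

4

Check each constraint at x*: finishing 44/59 (slack 15); carpentry 76/76 (tight); varnish 84/92 (slack 8); lumber 48/48 (tight).
Slack constraints have shadow price 0 (complementary slackness).
From A_Bᵀ y = c: 1·y_carpentry + 3·y_lumber = 19; 2·y_carpentry + 1·y_lumber = 18.
→ y_carpentry = 7 and y_lumber = 4.
Shadow price of lumber = 4.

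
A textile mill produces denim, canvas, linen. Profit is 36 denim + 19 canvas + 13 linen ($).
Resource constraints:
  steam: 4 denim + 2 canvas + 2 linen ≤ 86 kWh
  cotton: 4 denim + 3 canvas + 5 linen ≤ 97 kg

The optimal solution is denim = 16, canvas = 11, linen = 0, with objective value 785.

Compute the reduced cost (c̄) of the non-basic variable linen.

-8

At the optimum: steam uses 86 of 86 (binding); cotton uses 97 of 97 (binding).
Dual feasibility on the basic columns requires 4·y_steam + 4·y_cotton = 36, 2·y_steam + 3·y_cotton = 19.
→ y_steam = 8 and y_cotton = 1.
Reduced cost of linen: c₃ − yᵀa₃ = 13 − (8·2 + 1·5) = 13 − 21 = -8.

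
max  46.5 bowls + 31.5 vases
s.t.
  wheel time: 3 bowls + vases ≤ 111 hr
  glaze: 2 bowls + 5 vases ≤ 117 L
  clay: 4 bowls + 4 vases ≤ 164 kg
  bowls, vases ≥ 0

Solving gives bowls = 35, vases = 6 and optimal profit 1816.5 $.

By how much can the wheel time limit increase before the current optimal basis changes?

Binding constraints: wheel time, clay. The basis is B = [[3,1],[4,4]] with det 8.
Per unit increase in wheel time, x* moves by d = (0.5, -0.5).
The basis stays optimal until vases reaches 0; allowable increase = 12 hr.

12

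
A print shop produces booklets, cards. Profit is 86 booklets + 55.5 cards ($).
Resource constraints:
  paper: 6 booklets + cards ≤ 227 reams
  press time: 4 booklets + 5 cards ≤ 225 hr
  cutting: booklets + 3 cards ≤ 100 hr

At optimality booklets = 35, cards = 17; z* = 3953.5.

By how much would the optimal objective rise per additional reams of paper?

8

Binding: paper and press time. Non-binding: cutting (14 unused).
By complementary slackness, y = 0 for the non-binding constraint.
The binding rows give the dual system: 6·y_paper + 4·y_press time = 86 and 1·y_paper + 5·y_press time = 55.5.
→ y_paper = 8 and y_press time = 9.5.
Shadow price of paper = 8.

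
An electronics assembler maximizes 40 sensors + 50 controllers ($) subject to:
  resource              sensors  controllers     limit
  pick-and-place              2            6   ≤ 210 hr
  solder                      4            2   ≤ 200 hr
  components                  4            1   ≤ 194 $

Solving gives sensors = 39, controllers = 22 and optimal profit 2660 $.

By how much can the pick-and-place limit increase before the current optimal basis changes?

Binding constraints: pick-and-place, solder. The basis is B = [[2,6],[4,2]] with det -20.
Per unit increase in pick-and-place, x* moves by d = (-0.1, 0.2).
The basis stays optimal until sensors reaches 0; allowable increase = 390 hr.

390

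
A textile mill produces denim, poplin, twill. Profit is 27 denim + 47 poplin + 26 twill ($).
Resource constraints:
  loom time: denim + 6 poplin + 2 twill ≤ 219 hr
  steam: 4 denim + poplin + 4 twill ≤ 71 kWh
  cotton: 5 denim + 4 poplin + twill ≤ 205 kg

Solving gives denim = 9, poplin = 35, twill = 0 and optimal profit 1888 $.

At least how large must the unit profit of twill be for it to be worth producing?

Binding: loom time and steam. Non-binding: cotton (20 unused).
Since cotton is not tight, its dual is 0.
From A_Bᵀ y = c: 1·y_loom time + 4·y_steam = 27; 6·y_loom time + 1·y_steam = 47.
This yields shadow prices y_loom time = 7, y_steam = 5.
twill enters the basis when its profit ≥ yᵀa₃ = 7·2 + 5·4 = 34.

34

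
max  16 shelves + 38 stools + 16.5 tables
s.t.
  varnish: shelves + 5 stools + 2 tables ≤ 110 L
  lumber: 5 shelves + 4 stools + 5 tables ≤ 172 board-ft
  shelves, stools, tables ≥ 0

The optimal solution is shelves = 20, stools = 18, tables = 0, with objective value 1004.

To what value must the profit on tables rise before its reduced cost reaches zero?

22

Check each constraint at x*: varnish 110/110 (tight); lumber 172/172 (tight).
From A_Bᵀ y = c: 1·y_varnish + 5·y_lumber = 16; 5·y_varnish + 4·y_lumber = 38.
This yields shadow prices y_varnish = 6, y_lumber = 2.
tables enters the basis when its profit ≥ yᵀa₃ = 6·2 + 2·5 = 22.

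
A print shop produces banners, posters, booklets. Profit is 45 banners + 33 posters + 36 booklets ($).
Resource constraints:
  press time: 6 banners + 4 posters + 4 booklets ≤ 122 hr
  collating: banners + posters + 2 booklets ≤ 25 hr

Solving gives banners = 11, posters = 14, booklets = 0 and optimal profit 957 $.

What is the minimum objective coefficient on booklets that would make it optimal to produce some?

42

Check each constraint at x*: press time 122/122 (tight); collating 25/25 (tight).
The binding rows give the dual system: 6·y_press time + 1·y_collating = 45 and 4·y_press time + 1·y_collating = 33.
→ y_press time = 6 and y_collating = 9.
booklets enters the basis when its profit ≥ yᵀa₃ = 6·4 + 9·2 = 42.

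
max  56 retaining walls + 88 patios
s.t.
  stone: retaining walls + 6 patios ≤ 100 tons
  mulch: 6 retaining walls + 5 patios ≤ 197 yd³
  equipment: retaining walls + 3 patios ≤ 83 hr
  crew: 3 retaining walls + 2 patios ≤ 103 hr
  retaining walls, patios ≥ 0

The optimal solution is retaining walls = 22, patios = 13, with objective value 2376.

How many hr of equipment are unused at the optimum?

22

equipment used = 1·22 + 3·13 = 61; slack = 83 − 61 = 22.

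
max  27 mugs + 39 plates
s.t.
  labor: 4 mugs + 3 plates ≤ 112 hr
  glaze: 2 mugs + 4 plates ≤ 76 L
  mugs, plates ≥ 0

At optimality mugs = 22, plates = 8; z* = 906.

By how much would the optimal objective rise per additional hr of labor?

3

Both labor and glaze are binding at x*.
From A_Bᵀ y = c: 4·y_labor + 2·y_glaze = 27; 3·y_labor + 4·y_glaze = 39.
Solving: y_labor = 3, y_glaze = 7.5.
Shadow price of labor = 3.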